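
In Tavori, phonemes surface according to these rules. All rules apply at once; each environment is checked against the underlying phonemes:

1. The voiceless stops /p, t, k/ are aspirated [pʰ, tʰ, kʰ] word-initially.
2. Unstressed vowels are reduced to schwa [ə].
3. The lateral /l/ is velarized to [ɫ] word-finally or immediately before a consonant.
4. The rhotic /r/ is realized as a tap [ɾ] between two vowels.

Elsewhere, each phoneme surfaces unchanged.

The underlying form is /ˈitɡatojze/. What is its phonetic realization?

[ˈitɡətəjzə]

/i/ (word-initial) is in the target of rule 2 but the environment (in an unstressed syllable) is not met → [i].
/t/ (between /i/ and /ɡ/) fails the environment for rule 1, so it stays [t].
/ɡ/ — not in any rule's target class → [ɡ].
/a/ — between /ɡ/ and /t/, in an unstressed syllable — surfaces as [ə] (rule 2).
/t/ (between /a/ and /o/): rule 1 targets it, but not word-initially → unchanged [t].
Rule 2 applies to /o/ (between /t/ and /j/: in an unstressed syllable) → [ə].
/j/ stays [j].
/z/ (between /j/ and /e/) is unaffected → [z].
Rule 2 applies to /e/ (word-final: in an unstressed syllable) → [ə].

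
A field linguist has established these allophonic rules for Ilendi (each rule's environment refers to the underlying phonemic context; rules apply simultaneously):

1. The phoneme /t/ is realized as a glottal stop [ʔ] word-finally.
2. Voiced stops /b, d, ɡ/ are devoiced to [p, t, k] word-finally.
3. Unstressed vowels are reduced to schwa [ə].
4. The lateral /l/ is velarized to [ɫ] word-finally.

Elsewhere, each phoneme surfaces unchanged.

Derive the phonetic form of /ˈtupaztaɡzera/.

/t/ (word-initial) is in the target of rule 1 but the environment (word-finally) is not met → [t].
/u/ — between /t/ and /p/; rule 3 does not apply here → [u].
/p/ — not in any rule's target class → [p].
Rule 3 applies to /a/ (between /p/ and /z/: in an unstressed syllable) → [ə].
/z/ (between /a/ and /t/): no rule targets it → [z].
/t/ (between /z/ and /a/) fails the environment for rule 1, so it stays [t].
Rule 3 applies to /a/ (between /t/ and /ɡ/: in an unstressed syllable) → [ə].
/ɡ/ (between /a/ and /z/): rule 2 targets it, but not word-finally → unchanged [ɡ].
/z/ (between /ɡ/ and /e/): no rule targets it → [z].
/e/ — between /z/ and /r/, in an unstressed syllable — surfaces as [ə] (rule 3).
/r/ (between /e/ and /a/): no rule targets it → [r].
/a/ — word-final, in an unstressed syllable — surfaces as [ə] (rule 3).

[ˈtupəztəɡzərə]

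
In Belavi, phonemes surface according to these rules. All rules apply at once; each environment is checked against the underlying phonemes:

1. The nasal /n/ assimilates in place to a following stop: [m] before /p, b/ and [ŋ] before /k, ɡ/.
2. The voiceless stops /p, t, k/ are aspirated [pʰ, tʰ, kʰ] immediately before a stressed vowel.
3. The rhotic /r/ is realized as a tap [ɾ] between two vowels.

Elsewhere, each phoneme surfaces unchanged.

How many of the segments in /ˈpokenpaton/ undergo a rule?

Segments that undergo a rule: /p/ → [pʰ] (rule 2); /n/ → [m] (rule 1).
All other segments surface unchanged.

2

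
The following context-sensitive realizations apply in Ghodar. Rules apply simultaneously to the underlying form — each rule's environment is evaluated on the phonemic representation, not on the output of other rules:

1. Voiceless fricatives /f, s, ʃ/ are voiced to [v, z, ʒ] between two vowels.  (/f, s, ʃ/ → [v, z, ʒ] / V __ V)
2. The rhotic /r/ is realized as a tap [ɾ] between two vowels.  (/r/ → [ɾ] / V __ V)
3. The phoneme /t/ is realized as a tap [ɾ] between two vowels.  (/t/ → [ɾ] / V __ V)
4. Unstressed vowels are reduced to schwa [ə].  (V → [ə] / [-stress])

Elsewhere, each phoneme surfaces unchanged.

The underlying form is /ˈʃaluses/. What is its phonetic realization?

/ʃ/ (word-initial) is in the target of rule 1 but the environment (between two vowels) is not met → [ʃ].
/a/ (between /ʃ/ and /l/) is in the target of rule 4 but the environment (in an unstressed syllable) is not met → [a].
/l/ (between /a/ and /u/): no rule targets it → [l].
/u/ (between /l/ and /s/): in an unstressed syllable, so rule 4 applies → [ə].
/s/ — between /u/ and /e/, between two vowels — surfaces as [z] (rule 1).
/e/ meets the environment for rule 4 (in an unstressed syllable) → [ə].
/s/ (word-final) fails the environment for rule 1, so it stays [s].

[ˈʃaləzəs]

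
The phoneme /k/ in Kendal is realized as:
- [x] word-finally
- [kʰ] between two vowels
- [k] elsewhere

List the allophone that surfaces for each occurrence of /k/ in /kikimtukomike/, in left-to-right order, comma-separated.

[k], [kʰ], [kʰ], [kʰ]

Occurrence 1 (position 1): no conditioning environment matches → elsewhere allophone [k].
Occurrence 2 (position 3): between two vowels → [kʰ].
Occurrence 3 (position 8): between two vowels → [kʰ].
Occurrence 4 (position 12): between two vowels → [kʰ].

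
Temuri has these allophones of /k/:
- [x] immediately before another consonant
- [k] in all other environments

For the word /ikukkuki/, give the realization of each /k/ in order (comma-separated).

Occurrence 1 (position 2): no conditioning environment matches → elsewhere allophone [k].
Occurrence 2 (position 4): immediately before another consonant → [x].
Occurrence 3 (position 5): no conditioning environment matches → elsewhere allophone [k].
Occurrence 4 (position 7): no conditioning environment matches → elsewhere allophone [k].

[k], [x], [k], [k]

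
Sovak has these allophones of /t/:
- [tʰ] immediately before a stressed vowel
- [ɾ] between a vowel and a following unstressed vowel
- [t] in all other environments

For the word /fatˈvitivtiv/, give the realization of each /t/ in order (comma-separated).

[t], [ɾ], [t]

Occurrence 1 (position 3): no conditioning environment matches → elsewhere allophone [t].
Occurrence 2 (position 6): between a vowel and an unstressed vowel → [ɾ].
Occurrence 3 (position 9): no conditioning environment matches → elsewhere allophone [t].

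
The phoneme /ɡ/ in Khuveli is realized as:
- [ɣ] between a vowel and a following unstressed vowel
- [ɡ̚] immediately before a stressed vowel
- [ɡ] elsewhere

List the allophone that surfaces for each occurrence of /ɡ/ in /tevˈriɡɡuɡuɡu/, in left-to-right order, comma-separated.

[ɡ], [ɡ], [ɣ], [ɣ]

Occurrence 1 (position 6): no conditioning environment matches → elsewhere allophone [ɡ].
Occurrence 2 (position 7): no conditioning environment matches → elsewhere allophone [ɡ].
Occurrence 3 (position 9): between a vowel and a following unstressed vowel → [ɣ].
Occurrence 4 (position 11): between a vowel and a following unstressed vowel → [ɣ].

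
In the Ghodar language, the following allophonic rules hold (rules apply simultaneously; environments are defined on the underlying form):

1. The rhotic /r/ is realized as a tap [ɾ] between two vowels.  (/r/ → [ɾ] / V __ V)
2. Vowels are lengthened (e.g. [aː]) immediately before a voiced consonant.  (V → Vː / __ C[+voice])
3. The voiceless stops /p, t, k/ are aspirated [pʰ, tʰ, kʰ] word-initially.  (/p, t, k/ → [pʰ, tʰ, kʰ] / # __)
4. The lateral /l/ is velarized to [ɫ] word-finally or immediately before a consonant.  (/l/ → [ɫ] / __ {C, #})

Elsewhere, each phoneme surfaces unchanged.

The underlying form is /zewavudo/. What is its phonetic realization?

/z/ — not in any rule's target class → [z].
Rule 2 applies to /e/ (between /z/ and /w/: before a voiced consonant) → [eː].
/w/ — not in any rule's target class → [w].
Rule 2 applies to /a/ (between /w/ and /v/: before a voiced consonant) → [aː].
/v/ stays [v].
Rule 2 applies to /u/ (between /v/ and /d/: before a voiced consonant) → [uː].
/d/ (between /u/ and /o/) is unaffected → [d].
/o/ (word-final): rule 2 targets it, but not before a voiced consonant → unchanged [o].

[zeːwaːvuːdo]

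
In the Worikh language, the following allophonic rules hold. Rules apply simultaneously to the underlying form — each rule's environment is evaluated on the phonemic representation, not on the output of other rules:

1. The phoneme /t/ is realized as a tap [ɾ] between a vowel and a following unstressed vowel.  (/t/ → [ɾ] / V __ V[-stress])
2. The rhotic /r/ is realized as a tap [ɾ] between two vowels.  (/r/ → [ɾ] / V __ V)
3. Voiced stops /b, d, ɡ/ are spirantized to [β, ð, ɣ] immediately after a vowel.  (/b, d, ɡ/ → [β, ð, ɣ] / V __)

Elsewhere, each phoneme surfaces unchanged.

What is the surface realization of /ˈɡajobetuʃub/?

/ɡ/ (word-initial): rule 3 targets it, but not immediately after a vowel → unchanged [ɡ].
/a/ — not in any rule's target class → [a].
/j/ (between /a/ and /o/) is unaffected → [j].
/o/ (between /j/ and /b/): no rule targets it → [o].
Rule 3 applies to /b/ (between /o/ and /e/: immediately after a vowel) → [β].
/e/ (between /b/ and /t/) is unaffected → [e].
/t/ (between /e/ and /u/): between a vowel and a following unstressed vowel, so rule 1 applies → [ɾ].
/u/ (between /t/ and /ʃ/): no rule targets it → [u].
/ʃ/ stays [ʃ].
/u/ — not in any rule's target class → [u].
/b/ (word-final) occurs immediately after a vowel → [β] by rule 3.

[ˈɡajoβeɾuʃuβ]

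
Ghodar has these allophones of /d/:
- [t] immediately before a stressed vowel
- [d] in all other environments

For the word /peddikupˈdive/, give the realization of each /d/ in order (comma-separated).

[d], [d], [t]

Occurrence 1 (position 3): no conditioning environment matches → elsewhere allophone [d].
Occurrence 2 (position 4): no conditioning environment matches → elsewhere allophone [d].
Occurrence 3 (position 9): immediately before a stressed vowel → [t].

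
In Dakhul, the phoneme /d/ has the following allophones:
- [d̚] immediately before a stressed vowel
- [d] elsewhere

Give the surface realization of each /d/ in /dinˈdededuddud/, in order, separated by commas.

[d], [d̚], [d], [d], [d], [d], [d]

Occurrence 1 (position 1): no conditioning environment matches → elsewhere allophone [d].
Occurrence 2 (position 4): immediately before a stressed vowel → [d̚].
Occurrence 3 (position 6): no conditioning environment matches → elsewhere allophone [d].
Occurrence 4 (position 8): no conditioning environment matches → elsewhere allophone [d].
Occurrence 5 (position 10): no conditioning environment matches → elsewhere allophone [d].
Occurrence 6 (position 11): no conditioning environment matches → elsewhere allophone [d].
Occurrence 7 (position 13): no conditioning environment matches → elsewhere allophone [d].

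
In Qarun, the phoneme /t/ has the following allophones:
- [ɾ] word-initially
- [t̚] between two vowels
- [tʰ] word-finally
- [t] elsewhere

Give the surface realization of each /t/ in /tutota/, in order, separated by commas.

[ɾ], [t̚], [t̚]

Occurrence 1 (position 1): word-initially → [ɾ].
Occurrence 2 (position 3): between two vowels → [t̚].
Occurrence 3 (position 5): between two vowels → [t̚].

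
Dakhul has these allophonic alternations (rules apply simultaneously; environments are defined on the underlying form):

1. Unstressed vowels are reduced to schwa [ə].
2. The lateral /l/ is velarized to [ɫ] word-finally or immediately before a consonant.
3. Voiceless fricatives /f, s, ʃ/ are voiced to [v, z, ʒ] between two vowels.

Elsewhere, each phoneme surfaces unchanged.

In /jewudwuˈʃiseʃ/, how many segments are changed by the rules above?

6

Segments that undergo a rule: /e/ → [ə] (rule 1); /u/ → [ə] (rule 1); /u/ → [ə] (rule 1); /ʃ/ → [ʒ] (rule 3); /s/ → [z] (rule 3); /e/ → [ə] (rule 1).
All other segments surface unchanged.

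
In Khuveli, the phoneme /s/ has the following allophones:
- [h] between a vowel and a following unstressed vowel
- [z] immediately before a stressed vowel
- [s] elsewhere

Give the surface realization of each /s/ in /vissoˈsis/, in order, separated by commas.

[s], [s], [z], [s]

Occurrence 1 (position 3): no conditioning environment matches → elsewhere allophone [s].
Occurrence 2 (position 4): no conditioning environment matches → elsewhere allophone [s].
Occurrence 3 (position 6): immediately before a stressed vowel → [z].
Occurrence 4 (position 8): no conditioning environment matches → elsewhere allophone [s].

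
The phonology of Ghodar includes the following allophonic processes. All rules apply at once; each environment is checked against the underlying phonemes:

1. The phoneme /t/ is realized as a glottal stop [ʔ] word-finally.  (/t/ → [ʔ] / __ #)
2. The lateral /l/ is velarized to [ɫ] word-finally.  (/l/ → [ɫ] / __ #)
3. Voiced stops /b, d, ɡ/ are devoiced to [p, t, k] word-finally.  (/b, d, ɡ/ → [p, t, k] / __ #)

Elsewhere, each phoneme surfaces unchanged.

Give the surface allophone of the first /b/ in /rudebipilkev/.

[b]

/b/ — between /e/ and /i/; rule 3 does not apply here → [b].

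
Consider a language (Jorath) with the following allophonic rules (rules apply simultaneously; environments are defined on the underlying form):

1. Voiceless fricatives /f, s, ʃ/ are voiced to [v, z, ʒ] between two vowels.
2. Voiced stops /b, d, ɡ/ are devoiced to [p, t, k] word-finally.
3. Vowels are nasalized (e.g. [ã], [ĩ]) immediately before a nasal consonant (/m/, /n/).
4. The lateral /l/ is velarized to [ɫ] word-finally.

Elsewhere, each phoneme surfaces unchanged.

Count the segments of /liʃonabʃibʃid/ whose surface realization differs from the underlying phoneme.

Segments that undergo a rule: /ʃ/ → [ʒ] (rule 1); /o/ → [õ] (rule 3); /d/ → [t] (rule 2).
All other segments surface unchanged.

3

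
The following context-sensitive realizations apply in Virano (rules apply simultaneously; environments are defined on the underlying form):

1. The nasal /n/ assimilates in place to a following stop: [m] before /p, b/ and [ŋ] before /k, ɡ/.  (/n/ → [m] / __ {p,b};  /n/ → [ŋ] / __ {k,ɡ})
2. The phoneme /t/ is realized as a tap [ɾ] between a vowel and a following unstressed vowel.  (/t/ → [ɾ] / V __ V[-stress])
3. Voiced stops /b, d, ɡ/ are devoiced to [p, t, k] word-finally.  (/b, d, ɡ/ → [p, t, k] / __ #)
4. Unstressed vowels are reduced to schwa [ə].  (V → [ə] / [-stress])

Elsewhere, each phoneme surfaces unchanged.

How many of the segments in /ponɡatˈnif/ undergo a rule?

Segments that undergo a rule: /o/ → [ə] (rule 4); /n/ → [ŋ] (rule 1); /a/ → [ə] (rule 4).
All other segments surface unchanged.

3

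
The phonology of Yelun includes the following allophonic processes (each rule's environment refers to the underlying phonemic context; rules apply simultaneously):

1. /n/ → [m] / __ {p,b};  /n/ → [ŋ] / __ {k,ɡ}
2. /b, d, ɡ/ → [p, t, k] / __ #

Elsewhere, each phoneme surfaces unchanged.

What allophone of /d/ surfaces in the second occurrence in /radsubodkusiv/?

/d/ (between /o/ and /k/) is in the target of rule 2 but the environment (word-finally) is not met → [d].

[d]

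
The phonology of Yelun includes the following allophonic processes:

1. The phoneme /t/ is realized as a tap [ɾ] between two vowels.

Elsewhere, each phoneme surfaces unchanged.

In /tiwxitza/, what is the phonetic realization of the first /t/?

[t]

/t/ (word-initial) fails the environment for rule 1, so it stays [t].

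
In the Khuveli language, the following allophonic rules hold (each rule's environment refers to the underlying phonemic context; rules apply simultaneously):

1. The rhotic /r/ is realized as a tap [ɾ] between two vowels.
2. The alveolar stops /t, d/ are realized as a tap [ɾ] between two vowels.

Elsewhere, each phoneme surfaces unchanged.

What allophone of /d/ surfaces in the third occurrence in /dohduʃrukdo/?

/d/ (between /k/ and /o/): rule 2 targets it, but not between two vowels → unchanged [d].

[d]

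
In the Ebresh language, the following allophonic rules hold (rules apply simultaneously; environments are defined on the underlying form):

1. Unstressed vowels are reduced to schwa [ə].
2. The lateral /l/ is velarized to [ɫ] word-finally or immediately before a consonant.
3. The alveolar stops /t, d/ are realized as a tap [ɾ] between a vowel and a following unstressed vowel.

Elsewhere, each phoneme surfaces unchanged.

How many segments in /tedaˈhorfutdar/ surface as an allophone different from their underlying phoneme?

5

Segments that undergo a rule: /e/ → [ə] (rule 1); /d/ → [ɾ] (rule 3); /a/ → [ə] (rule 1); /u/ → [ə] (rule 1); /a/ → [ə] (rule 1).
All other segments surface unchanged.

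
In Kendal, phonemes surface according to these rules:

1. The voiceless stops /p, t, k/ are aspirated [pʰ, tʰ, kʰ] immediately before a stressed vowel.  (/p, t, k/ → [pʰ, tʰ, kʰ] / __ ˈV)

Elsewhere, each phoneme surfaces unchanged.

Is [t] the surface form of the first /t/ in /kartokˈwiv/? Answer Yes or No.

/t/ (between /r/ and /o/) fails the environment for rule 1, so it stays [t].
The actual realization is [t], which matches [t].

Yes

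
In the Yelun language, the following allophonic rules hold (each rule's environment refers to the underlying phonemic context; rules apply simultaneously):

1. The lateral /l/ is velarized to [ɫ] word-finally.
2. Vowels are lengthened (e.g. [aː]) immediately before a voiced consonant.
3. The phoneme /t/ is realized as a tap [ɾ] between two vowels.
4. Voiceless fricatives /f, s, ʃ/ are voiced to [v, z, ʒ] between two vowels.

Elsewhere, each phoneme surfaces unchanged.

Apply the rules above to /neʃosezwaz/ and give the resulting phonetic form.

/e/ (between /n/ and /ʃ/) is in the target of rule 2 but the environment (before a voiced consonant) is not met → [e].
/ʃ/ meets the environment for rule 4 (between two vowels) → [ʒ].
/o/ (between /ʃ/ and /s/): rule 2 targets it, but not before a voiced consonant → unchanged [o].
/s/ — between /o/ and /e/, between two vowels — surfaces as [z] (rule 4).
/e/ meets the environment for rule 2 (before a voiced consonant) → [eː].
Rule 2 applies to /a/ (between /w/ and /z/: before a voiced consonant) → [aː].

[neʒozeːzwaːz]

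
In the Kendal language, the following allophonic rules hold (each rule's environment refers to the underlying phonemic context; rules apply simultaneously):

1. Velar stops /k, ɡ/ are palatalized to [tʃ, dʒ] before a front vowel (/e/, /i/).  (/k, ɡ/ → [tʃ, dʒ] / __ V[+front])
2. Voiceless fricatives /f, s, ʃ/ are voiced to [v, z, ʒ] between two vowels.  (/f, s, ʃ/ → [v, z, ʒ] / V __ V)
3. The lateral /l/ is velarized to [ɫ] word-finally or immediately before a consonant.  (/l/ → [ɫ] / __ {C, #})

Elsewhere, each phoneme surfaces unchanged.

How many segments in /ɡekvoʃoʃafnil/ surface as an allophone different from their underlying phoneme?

Segments that undergo a rule: /ɡ/ → [dʒ] (rule 1); /ʃ/ → [ʒ] (rule 2); /ʃ/ → [ʒ] (rule 2); /l/ → [ɫ] (rule 3).
All other segments surface unchanged.

4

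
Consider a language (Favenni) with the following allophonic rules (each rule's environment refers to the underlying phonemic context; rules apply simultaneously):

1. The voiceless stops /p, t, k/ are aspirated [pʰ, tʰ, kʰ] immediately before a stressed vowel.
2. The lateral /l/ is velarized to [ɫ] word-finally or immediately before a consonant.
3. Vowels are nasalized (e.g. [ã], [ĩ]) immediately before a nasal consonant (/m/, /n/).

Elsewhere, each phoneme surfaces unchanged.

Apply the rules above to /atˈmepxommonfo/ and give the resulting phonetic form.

[atˈmepxõmmõnfo]

/a/ — word-initial; rule 3 does not apply here → [a].
/t/ (between /a/ and /m/) fails the environment for rule 1, so it stays [t].
/m/ stays [m].
/e/ (between /m/ and /p/) is in the target of rule 3 but the environment (before a nasal consonant) is not met → [e].
/p/ (between /e/ and /x/): rule 1 targets it, but not immediately before a stressed vowel → unchanged [p].
/x/ stays [x].
/o/ — between /x/ and /m/, before a nasal consonant — surfaces as [õ] (rule 3).
/m/ (between /o/ and /m/): no rule targets it → [m].
/m/ (between /m/ and /o/): no rule targets it → [m].
/o/ meets the environment for rule 3 (before a nasal consonant) → [õ].
/n/ (between /o/ and /f/) is unaffected → [n].
/f/ — not in any rule's target class → [f].
/o/ (word-final) is in the target of rule 3 but the environment (before a nasal consonant) is not met → [o].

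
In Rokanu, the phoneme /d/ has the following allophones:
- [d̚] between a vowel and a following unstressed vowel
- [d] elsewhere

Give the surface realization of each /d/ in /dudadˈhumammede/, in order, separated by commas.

[d], [d̚], [d], [d̚]

Occurrence 1 (position 1): no conditioning environment matches → elsewhere allophone [d].
Occurrence 2 (position 3): between a vowel and a following unstressed vowel → [d̚].
Occurrence 3 (position 5): no conditioning environment matches → elsewhere allophone [d].
Occurrence 4 (position 13): between a vowel and a following unstressed vowel → [d̚].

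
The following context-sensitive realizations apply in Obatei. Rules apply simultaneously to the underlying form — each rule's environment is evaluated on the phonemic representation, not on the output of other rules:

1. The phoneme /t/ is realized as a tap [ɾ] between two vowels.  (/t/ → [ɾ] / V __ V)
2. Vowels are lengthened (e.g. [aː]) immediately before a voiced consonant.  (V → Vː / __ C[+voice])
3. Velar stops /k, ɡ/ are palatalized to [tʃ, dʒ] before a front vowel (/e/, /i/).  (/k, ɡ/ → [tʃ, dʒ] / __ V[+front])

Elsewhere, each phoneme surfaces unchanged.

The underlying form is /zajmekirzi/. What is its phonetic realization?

[zaːjmetʃiːrzi]

/z/ — not in any rule's target class → [z].
/a/ — between /z/ and /j/, before a voiced consonant — surfaces as [aː] (rule 2).
/j/ (between /a/ and /m/): no rule targets it → [j].
/m/ (between /j/ and /e/) is unaffected → [m].
/e/ (between /m/ and /k/) fails the environment for rule 2, so it stays [e].
/k/ (between /e/ and /i/): before a front vowel, so rule 3 applies → [tʃ].
Rule 2 applies to /i/ (between /k/ and /r/: before a voiced consonant) → [iː].
/r/ stays [r].
/z/ (between /r/ and /i/): no rule targets it → [z].
/i/ (word-final): rule 2 targets it, but not before a voiced consonant → unchanged [i].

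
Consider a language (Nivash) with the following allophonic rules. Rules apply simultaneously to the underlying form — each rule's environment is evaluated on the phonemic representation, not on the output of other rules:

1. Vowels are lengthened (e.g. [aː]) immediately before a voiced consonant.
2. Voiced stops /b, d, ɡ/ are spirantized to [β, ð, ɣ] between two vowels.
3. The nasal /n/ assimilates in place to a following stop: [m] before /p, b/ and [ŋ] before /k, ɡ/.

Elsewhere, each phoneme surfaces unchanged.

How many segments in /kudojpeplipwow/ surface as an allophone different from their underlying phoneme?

4

Segments that undergo a rule: /u/ → [uː] (rule 1); /d/ → [ð] (rule 2); /o/ → [oː] (rule 1); /o/ → [oː] (rule 1).
All other segments surface unchanged.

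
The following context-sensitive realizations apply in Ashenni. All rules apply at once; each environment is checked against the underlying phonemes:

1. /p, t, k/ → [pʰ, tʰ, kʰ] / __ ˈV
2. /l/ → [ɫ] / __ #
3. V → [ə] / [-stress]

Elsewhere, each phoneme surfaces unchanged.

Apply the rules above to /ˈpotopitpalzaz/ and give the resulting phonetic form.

Rule 1 applies to /p/ (word-initial: immediately before a stressed vowel) → [pʰ].
/o/ (between /p/ and /t/) fails the environment for rule 3, so it stays [o].
/t/ (between /o/ and /o/): rule 1 targets it, but not immediately before a stressed vowel → unchanged [t].
/o/ — between /t/ and /p/, in an unstressed syllable — surfaces as [ə] (rule 3).
/p/ (between /o/ and /i/) is in the target of rule 1 but the environment (immediately before a stressed vowel) is not met → [p].
Rule 3 applies to /i/ (between /p/ and /t/: in an unstressed syllable) → [ə].
/t/ (between /i/ and /p/) fails the environment for rule 1, so it stays [t].
/p/ — between /t/ and /a/; rule 1 does not apply here → [p].
/a/ (between /p/ and /l/) occurs in an unstressed syllable → [ə] by rule 3.
/l/ (between /a/ and /z/) fails the environment for rule 2, so it stays [l].
/z/ (between /l/ and /a/) is unaffected → [z].
Rule 3 applies to /a/ (between /z/ and /z/: in an unstressed syllable) → [ə].
/z/ (word-final): no rule targets it → [z].

[ˈpʰotəpətpəlzəz]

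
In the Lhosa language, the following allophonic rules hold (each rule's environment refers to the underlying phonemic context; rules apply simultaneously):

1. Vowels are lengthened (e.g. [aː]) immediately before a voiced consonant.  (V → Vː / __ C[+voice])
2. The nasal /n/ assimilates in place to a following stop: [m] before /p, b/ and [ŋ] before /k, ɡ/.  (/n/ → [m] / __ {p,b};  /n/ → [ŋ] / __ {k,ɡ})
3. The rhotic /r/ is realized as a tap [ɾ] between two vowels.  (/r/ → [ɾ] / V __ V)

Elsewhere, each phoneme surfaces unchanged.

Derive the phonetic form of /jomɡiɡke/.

[joːmɡiːɡke]

/j/ (word-initial) is unaffected → [j].
/o/ meets the environment for rule 1 (before a voiced consonant) → [oː].
/m/ (between /o/ and /ɡ/) is unaffected → [m].
/ɡ/ (between /m/ and /i/): no rule targets it → [ɡ].
Rule 1 applies to /i/ (between /ɡ/ and /ɡ/: before a voiced consonant) → [iː].
/ɡ/ stays [ɡ].
/k/ — not in any rule's target class → [k].
/e/ — word-final; rule 1 does not apply here → [e].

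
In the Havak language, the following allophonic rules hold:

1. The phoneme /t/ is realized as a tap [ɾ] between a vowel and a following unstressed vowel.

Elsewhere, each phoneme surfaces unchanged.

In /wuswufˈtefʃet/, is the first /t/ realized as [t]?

Yes

/t/ (between /f/ and /e/): rule 1 targets it, but not between a vowel and a following unstressed vowel → unchanged [t].
The actual realization is [t], which matches [t].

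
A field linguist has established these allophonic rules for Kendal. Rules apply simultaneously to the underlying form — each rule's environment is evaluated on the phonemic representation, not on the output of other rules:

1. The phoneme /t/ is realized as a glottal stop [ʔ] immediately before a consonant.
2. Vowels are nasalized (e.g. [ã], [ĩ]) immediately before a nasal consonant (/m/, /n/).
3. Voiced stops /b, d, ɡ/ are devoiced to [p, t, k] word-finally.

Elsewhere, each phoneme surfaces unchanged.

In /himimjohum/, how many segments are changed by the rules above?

3

Segments that undergo a rule: /i/ → [ĩ] (rule 2); /i/ → [ĩ] (rule 2); /u/ → [ũ] (rule 2).
All other segments surface unchanged.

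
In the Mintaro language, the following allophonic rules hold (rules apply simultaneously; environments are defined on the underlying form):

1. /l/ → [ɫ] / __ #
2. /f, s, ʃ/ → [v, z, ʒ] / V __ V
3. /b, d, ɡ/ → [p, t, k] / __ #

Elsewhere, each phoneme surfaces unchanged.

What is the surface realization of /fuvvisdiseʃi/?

[fuvvisdizeʒi]

/f/ (word-initial) fails the environment for rule 2, so it stays [f].
/u/ — not in any rule's target class → [u].
/v/ (between /u/ and /v/): no rule targets it → [v].
/v/ — not in any rule's target class → [v].
/i/ — not in any rule's target class → [i].
/s/ — between /i/ and /d/; rule 2 does not apply here → [s].
/d/ — between /s/ and /i/; rule 3 does not apply here → [d].
/i/ — not in any rule's target class → [i].
/s/ (between /i/ and /e/): between two vowels, so rule 2 applies → [z].
/e/ (between /s/ and /ʃ/) is unaffected → [e].
/ʃ/ — between /e/ and /i/, between two vowels — surfaces as [ʒ] (rule 2).
/i/ (word-final): no rule targets it → [i].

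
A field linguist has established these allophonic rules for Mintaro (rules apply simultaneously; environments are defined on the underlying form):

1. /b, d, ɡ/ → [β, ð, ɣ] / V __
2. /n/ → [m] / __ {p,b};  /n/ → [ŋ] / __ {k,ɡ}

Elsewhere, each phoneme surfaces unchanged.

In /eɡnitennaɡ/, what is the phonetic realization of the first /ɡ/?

[ɣ]

Rule 1 applies to /ɡ/ (between /e/ and /n/: immediately after a vowel) → [ɣ].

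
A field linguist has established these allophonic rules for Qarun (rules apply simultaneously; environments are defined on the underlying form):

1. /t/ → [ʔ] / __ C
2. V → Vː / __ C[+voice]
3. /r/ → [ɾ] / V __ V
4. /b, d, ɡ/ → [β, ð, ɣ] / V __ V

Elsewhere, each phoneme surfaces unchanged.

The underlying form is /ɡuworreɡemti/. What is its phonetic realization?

[ɡuːwoːrreːɣeːmti]

/ɡ/ — word-initial; rule 4 does not apply here → [ɡ].
/u/ (between /ɡ/ and /w/): before a voiced consonant, so rule 2 applies → [uː].
/w/ — not in any rule's target class → [w].
/o/ meets the environment for rule 2 (before a voiced consonant) → [oː].
/r/ — between /o/ and /r/; rule 3 does not apply here → [r].
/r/ (between /r/ and /e/) fails the environment for rule 3, so it stays [r].
/e/ meets the environment for rule 2 (before a voiced consonant) → [eː].
/ɡ/ — between /e/ and /e/, between two vowels — surfaces as [ɣ] (rule 4).
/e/ (between /ɡ/ and /m/): before a voiced consonant, so rule 2 applies → [eː].
/m/ (between /e/ and /t/): no rule targets it → [m].
/t/ (between /m/ and /i/) fails the environment for rule 1, so it stays [t].
/i/ (word-final): rule 2 targets it, but not before a voiced consonant → unchanged [i].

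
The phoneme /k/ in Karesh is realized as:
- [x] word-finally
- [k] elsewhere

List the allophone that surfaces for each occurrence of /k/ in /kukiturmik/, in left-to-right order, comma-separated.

[k], [k], [x]

Occurrence 1 (position 1): no conditioning environment matches → elsewhere allophone [k].
Occurrence 2 (position 3): no conditioning environment matches → elsewhere allophone [k].
Occurrence 3 (position 10): word-finally → [x].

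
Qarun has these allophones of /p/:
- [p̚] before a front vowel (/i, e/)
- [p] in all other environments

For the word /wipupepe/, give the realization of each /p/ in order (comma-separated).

[p], [p̚], [p̚]

Occurrence 1 (position 3): no conditioning environment matches → elsewhere allophone [p].
Occurrence 2 (position 5): before a front vowel (/i, e/) → [p̚].
Occurrence 3 (position 7): before a front vowel (/i, e/) → [p̚].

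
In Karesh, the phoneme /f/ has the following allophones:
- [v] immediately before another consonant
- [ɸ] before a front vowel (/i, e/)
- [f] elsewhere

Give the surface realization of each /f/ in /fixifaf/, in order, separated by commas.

Occurrence 1 (position 1): before a front vowel (/i, e/) → [ɸ].
Occurrence 2 (position 5): no conditioning environment matches → elsewhere allophone [f].
Occurrence 3 (position 7): no conditioning environment matches → elsewhere allophone [f].

[ɸ], [f], [f]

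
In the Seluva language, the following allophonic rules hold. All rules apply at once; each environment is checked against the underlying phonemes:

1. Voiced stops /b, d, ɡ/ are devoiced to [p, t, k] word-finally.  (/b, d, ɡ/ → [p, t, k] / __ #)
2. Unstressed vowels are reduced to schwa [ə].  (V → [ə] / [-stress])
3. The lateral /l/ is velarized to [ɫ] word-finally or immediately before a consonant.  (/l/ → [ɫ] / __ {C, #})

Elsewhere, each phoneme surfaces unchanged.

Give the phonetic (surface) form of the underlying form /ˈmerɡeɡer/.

[ˈmerɡəɡər]

/m/ — not in any rule's target class → [m].
/e/ (between /m/ and /r/) is in the target of rule 2 but the environment (in an unstressed syllable) is not met → [e].
/r/ — not in any rule's target class → [r].
/ɡ/ (between /r/ and /e/) fails the environment for rule 1, so it stays [ɡ].
/e/ — between /ɡ/ and /ɡ/, in an unstressed syllable — surfaces as [ə] (rule 2).
/ɡ/ — between /e/ and /e/; rule 1 does not apply here → [ɡ].
/e/ (between /ɡ/ and /r/): in an unstressed syllable, so rule 2 applies → [ə].
/r/ — not in any rule's target class → [r].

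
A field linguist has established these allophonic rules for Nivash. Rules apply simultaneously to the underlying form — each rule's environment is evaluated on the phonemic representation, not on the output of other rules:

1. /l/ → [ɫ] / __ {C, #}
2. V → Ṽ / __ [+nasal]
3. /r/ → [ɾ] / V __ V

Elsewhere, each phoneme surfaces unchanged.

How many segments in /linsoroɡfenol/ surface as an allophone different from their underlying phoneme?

4

Segments that undergo a rule: /i/ → [ĩ] (rule 2); /r/ → [ɾ] (rule 3); /e/ → [ẽ] (rule 2); /l/ → [ɫ] (rule 1).
All other segments surface unchanged.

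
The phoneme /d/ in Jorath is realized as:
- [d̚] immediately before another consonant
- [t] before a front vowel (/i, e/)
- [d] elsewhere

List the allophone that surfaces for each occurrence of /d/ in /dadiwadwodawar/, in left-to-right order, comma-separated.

Occurrence 1 (position 1): no conditioning environment matches → elsewhere allophone [d].
Occurrence 2 (position 3): before a front vowel (/i, e/) → [t].
Occurrence 3 (position 7): immediately before another consonant → [d̚].
Occurrence 4 (position 10): no conditioning environment matches → elsewhere allophone [d].

[d], [t], [d̚], [d]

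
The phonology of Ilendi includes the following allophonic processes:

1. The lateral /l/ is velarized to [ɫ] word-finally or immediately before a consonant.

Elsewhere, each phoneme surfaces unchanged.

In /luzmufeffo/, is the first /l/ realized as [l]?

/l/ — word-initial; rule 1 does not apply here → [l].
The actual realization is [l], which matches [l].

Yes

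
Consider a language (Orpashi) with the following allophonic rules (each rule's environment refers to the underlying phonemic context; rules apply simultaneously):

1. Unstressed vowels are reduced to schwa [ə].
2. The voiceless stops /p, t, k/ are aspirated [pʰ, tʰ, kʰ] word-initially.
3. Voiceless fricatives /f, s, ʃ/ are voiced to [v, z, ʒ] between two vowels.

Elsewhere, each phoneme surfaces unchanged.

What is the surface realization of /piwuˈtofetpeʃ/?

/p/ meets the environment for rule 2 (word-initially) → [pʰ].
/i/ meets the environment for rule 1 (in an unstressed syllable) → [ə].
/u/ (between /w/ and /t/) occurs in an unstressed syllable → [ə] by rule 1.
/t/ (between /u/ and /o/) is in the target of rule 2 but the environment (word-initially) is not met → [t].
/o/ — between /t/ and /f/; rule 1 does not apply here → [o].
/f/ (between /o/ and /e/): between two vowels, so rule 3 applies → [v].
Rule 1 applies to /e/ (between /f/ and /t/: in an unstressed syllable) → [ə].
/t/ (between /e/ and /p/): rule 2 targets it, but not word-initially → unchanged [t].
/p/ (between /t/ and /e/): rule 2 targets it, but not word-initially → unchanged [p].
/e/ (between /p/ and /ʃ/) occurs in an unstressed syllable → [ə] by rule 1.
/ʃ/ — word-final; rule 3 does not apply here → [ʃ].

[pʰəwəˈtovətpəʃ]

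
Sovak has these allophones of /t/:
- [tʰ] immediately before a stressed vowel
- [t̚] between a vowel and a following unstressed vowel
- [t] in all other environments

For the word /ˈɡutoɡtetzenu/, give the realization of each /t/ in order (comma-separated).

Occurrence 1 (position 3): between a vowel and a following unstressed vowel → [t̚].
Occurrence 2 (position 6): no conditioning environment matches → elsewhere allophone [t].
Occurrence 3 (position 8): no conditioning environment matches → elsewhere allophone [t].

[t̚], [t], [t]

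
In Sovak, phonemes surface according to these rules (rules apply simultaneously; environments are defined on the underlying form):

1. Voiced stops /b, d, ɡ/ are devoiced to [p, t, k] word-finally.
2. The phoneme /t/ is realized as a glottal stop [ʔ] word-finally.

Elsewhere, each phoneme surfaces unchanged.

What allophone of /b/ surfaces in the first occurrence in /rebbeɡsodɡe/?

/b/ (between /e/ and /b/): rule 1 targets it, but not word-finally → unchanged [b].

[b]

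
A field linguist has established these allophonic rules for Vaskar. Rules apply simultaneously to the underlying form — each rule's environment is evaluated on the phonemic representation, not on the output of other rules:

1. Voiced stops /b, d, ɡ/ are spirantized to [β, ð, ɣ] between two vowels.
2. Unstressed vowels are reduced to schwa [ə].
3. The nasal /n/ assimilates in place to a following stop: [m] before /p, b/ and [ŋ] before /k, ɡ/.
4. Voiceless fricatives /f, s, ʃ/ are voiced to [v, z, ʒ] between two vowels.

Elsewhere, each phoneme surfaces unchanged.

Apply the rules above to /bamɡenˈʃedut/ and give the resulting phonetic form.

/b/ (word-initial): rule 1 targets it, but not between two vowels → unchanged [b].
/a/ meets the environment for rule 2 (in an unstressed syllable) → [ə].
/ɡ/ — between /m/ and /e/; rule 1 does not apply here → [ɡ].
/e/ meets the environment for rule 2 (in an unstressed syllable) → [ə].
/n/ (between /e/ and /ʃ/) fails the environment for rule 3, so it stays [n].
/ʃ/ (between /n/ and /e/) fails the environment for rule 4, so it stays [ʃ].
/e/ (between /ʃ/ and /d/): rule 2 targets it, but not in an unstressed syllable → unchanged [e].
/d/ meets the environment for rule 1 (between two vowels) → [ð].
/u/ (between /d/ and /t/): in an unstressed syllable, so rule 2 applies → [ə].

[bəmɡənˈʃeðət]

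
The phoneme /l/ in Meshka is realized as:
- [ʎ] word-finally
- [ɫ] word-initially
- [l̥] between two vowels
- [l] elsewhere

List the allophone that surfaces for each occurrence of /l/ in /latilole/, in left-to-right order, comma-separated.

Occurrence 1 (position 1): word-initially → [ɫ].
Occurrence 2 (position 5): between two vowels → [l̥].
Occurrence 3 (position 7): between two vowels → [l̥].

[ɫ], [l̥], [l̥]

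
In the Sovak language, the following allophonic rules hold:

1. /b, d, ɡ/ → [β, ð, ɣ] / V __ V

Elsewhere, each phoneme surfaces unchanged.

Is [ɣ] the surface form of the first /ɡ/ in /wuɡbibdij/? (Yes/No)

No

/ɡ/ (between /u/ and /b/) fails the environment for rule 1, so it stays [ɡ].
The actual realization is [ɡ], not [ɣ].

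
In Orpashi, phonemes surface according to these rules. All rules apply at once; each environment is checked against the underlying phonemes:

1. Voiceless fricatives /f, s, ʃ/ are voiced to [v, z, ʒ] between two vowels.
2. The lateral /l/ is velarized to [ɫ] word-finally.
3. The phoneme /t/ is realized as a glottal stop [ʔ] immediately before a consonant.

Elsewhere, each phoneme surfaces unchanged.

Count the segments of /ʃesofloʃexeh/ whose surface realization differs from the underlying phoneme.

2

Segments that undergo a rule: /s/ → [z] (rule 1); /ʃ/ → [ʒ] (rule 1).
All other segments surface unchanged.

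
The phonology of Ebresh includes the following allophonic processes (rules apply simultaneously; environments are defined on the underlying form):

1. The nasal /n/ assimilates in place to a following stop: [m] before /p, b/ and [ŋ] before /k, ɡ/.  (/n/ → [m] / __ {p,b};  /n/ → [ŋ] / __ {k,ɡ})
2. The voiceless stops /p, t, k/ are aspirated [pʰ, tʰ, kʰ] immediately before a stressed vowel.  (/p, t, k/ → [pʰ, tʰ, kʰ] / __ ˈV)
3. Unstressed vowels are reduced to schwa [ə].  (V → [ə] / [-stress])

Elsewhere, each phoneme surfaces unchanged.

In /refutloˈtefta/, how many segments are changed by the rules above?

5

Segments that undergo a rule: /e/ → [ə] (rule 3); /u/ → [ə] (rule 3); /o/ → [ə] (rule 3); /t/ → [tʰ] (rule 2); /a/ → [ə] (rule 3).
All other segments surface unchanged.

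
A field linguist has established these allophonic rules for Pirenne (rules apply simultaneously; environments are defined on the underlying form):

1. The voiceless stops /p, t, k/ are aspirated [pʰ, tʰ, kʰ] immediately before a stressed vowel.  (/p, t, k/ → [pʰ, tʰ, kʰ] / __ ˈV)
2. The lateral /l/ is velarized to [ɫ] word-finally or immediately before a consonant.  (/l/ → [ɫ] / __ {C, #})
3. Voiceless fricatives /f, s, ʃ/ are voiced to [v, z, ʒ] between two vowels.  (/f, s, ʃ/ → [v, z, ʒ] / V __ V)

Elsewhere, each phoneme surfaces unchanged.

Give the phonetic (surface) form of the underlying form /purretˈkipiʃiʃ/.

/p/ (word-initial): rule 1 targets it, but not immediately before a stressed vowel → unchanged [p].
/u/ (between /p/ and /r/): no rule targets it → [u].
/r/ (between /u/ and /r/): no rule targets it → [r].
/r/ (between /r/ and /e/) is unaffected → [r].
/e/ (between /r/ and /t/): no rule targets it → [e].
/t/ (between /e/ and /k/) fails the environment for rule 1, so it stays [t].
/k/ (between /t/ and /i/) occurs immediately before a stressed vowel → [kʰ] by rule 1.
/i/ (between /k/ and /p/) is unaffected → [i].
/p/ (between /i/ and /i/) fails the environment for rule 1, so it stays [p].
/i/ (between /p/ and /ʃ/): no rule targets it → [i].
/ʃ/ (between /i/ and /i/) occurs between two vowels → [ʒ] by rule 3.
/i/ (between /ʃ/ and /ʃ/): no rule targets it → [i].
/ʃ/ (word-final) is in the target of rule 3 but the environment (between two vowels) is not met → [ʃ].

[purretˈkʰipiʒiʃ]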